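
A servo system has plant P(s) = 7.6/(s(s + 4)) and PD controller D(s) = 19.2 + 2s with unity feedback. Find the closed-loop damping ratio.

ζ = 0.795

Forward path: (19.2 + 2s)·7.6/(s(s+4)). The closed-loop characteristic equation is s² + (4 + 7.6·2)s + 7.6·19.2 = 0.
That is s² + 19.2s + 145.9 = 0, so ω_n = 12.08 rad/s and ζ = 19.2/(2·12.08) = 0.7947.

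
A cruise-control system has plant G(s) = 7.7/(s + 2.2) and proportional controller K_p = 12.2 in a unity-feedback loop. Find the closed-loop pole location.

s = -96.14

Closed-loop transfer function: T(s) = K_p·G(s)/(1 + K_p·G(s)) = 93.94/(s + 2.2 + 93.94) = 93.94/(s + 96.14).
The closed-loop pole is at s = −96.14.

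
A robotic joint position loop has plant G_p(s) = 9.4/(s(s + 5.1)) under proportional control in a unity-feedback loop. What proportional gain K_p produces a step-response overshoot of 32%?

K_p = 5.95

From %OS = 100·exp(−πζ/√(1−ζ²)) = 32%, ζ = −ln(0.32)/√(π²+ln²(0.32)) = 0.341.
Characteristic equation s² + 5.1s + 9.4K_p = 0 gives ζ = 5.1/(2√(9.4K_p)).
Setting ζ = 0.341: √(9.4K_p) = 5.1/(2·0.341) = 7.479, so K_p = 55.93/9.4 = 5.95.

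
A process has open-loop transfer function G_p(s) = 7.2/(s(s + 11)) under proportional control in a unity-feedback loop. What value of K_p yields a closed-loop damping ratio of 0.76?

Closed-loop characteristic equation: s² + 11s + K_p·7.2 = 0.
So ω_n = √(7.2K_p) and 2ζω_n = 11, giving ζ = 11/(2√(7.2K_p)).
Setting ζ = 0.76: √(7.2K_p) = 11/(2·0.76) = 7.237, so K_p = 52.37/7.2 = 7.27.

K_p = 7.27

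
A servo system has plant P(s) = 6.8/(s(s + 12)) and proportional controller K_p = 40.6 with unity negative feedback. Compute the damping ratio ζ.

ζ = 0.361

The closed-loop denominator is s(s+12) + 40.6·6.8 = s² + 12s + 276.1.
Matching s² + 2ζω_n s + ω_n²: ω_n = √276.1 = 16.62 rad/s and 2ζω_n = 12, so ζ = 12/(2·16.62) = 0.361.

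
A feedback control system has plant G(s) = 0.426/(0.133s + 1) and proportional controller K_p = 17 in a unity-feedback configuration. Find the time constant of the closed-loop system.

τ = 0.0161 s

Closed loop: T(s) = K_p·G/(1+K_p·G) = 7.242/(0.133s + 1 + 7.242), with pole at s = −(1 + 7.242)/0.133 = −61.97.
Closed-loop time constant τ = 1/61.97 = 0.0161 s.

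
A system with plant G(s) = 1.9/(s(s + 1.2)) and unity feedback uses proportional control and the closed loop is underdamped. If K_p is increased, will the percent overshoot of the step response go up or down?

ζ = 1.2/(2√(1.9K_p)) decreases as K_p grows; lower damping means more overshoot.

increase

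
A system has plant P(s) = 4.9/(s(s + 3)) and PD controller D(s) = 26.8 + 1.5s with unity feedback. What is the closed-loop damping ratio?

Forward path: (26.8 + 1.5s)·4.9/(s(s+3)). The closed-loop characteristic equation is s² + (3 + 4.9·1.5)s + 4.9·26.8 = 0.
That is s² + 10.35s + 131.3 = 0, so ω_n = 11.46 rad/s and ζ = 10.35/(2·11.46) = 0.4516.

ζ = 0.452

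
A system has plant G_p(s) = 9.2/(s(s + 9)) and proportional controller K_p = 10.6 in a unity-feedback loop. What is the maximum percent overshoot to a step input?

Closed-loop characteristic equation: s² + 9s + 97.52 = 0, so ω_n = 9.875 rad/s and ζ = 9/(2·9.875) = 0.4557.
%OS = 100·exp(−πζ/√(1−ζ²)) = 100·exp(−π·0.4557/√0.7924) = 20%.

20%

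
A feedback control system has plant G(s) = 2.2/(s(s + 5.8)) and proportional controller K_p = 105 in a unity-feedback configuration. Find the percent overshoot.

54.3%

The closed-loop denominator s² + 5.8s + 231 gives ω_n = √231 = 15.2 and ζ = 5.8/(2ω_n) = 0.1908.
%OS = 100·exp(−πζ/√(1−ζ²)) = 100·exp(−π·0.1908/√0.9636) = 54.3%.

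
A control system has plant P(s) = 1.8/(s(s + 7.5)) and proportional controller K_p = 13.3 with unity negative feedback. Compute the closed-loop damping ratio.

ζ = 0.766

1 + K_p·P(s) = 0 gives s² + 7.5s + 23.94 = 0.
So ω_n² = 23.94 ⇒ ω_n = 4.893 rad/s, and ζ = 7.5/(2ω_n) = 0.766.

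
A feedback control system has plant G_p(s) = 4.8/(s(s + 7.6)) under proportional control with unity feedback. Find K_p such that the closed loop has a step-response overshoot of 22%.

K_p = 16

From %OS = 100·exp(−πζ/√(1−ζ²)) = 22%, ζ = −ln(0.22)/√(π²+ln²(0.22)) = 0.4342.
Characteristic equation s² + 7.6s + 4.8K_p = 0 gives ζ = 7.6/(2√(4.8K_p)).
Setting ζ = 0.4342: √(4.8K_p) = 7.6/(2·0.4342) = 8.752, so K_p = 76.6/4.8 = 16.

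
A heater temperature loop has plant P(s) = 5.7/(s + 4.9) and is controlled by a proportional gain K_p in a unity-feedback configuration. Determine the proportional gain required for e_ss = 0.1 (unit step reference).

K_p = 7.74

For a type-0 loop with proportional control, e_ss = 1/(1 + K_p·P(0)).
P(0) = 1.163. Require 1/(1 + K_p·1.163) = 0.1, so 1 + 1.163·K_p = 10.
K_p = (10 − 1)/1.163 = 7.74.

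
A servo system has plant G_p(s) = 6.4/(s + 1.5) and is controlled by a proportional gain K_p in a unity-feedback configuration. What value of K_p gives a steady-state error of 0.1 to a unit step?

Steady-state error for a unit step on this type-0 loop is 1/(1 + K_p·G_p(0)).
G_p(0) = 4.267. Require 1/(1 + K_p·4.267) = 0.1, so 1 + 4.267·K_p = 10.
K_p = (10 − 1)/4.267 = 2.11.

K_p = 2.11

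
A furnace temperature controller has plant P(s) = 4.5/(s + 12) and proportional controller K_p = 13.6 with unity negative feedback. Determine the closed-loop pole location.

s = -73.2

Closed-loop transfer function: T(s) = K_p·P(s)/(1 + K_p·P(s)) = 61.2/(s + 12 + 61.2) = 61.2/(s + 73.2).
The closed-loop pole is at s = −73.2.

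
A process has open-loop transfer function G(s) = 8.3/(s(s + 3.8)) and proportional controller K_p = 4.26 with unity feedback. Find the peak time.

T_p = 0.558 s

From 1 + K_pG(s) = 0: s² + 3.8s + 35.36 = 0 ⇒ ω_n = 5.946, ζ = 0.3195.
Damped frequency ω_d = ω_n√(1−ζ²) = 5.635 rad/s, so peak time T_p = π/ω_d = 0.558 s.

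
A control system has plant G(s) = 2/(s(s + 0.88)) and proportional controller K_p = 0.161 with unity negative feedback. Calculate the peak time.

T_p = 8.77 s

The closed-loop denominator s² + 0.88s + 0.322 gives ω_n = √0.322 = 0.5675 and ζ = 0.88/(2ω_n) = 0.7754.
Damped frequency ω_d = ω_n√(1−ζ²) = 0.3583 rad/s, so peak time T_p = π/ω_d = 8.77 s.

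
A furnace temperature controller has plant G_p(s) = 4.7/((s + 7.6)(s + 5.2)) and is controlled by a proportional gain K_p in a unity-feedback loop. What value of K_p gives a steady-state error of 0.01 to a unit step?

K_p = 832

Steady-state error for a unit step on this type-0 loop is 1/(1 + K_p·G_p(0)).
G_p(0) = 0.1189. Require 1/(1 + K_p·0.1189) = 0.01, so 1 + 0.1189·K_p = 100.
K_p = (100 − 1)/0.1189 = 832.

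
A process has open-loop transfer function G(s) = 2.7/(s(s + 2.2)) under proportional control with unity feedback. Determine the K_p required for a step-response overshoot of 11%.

From %OS = 100·exp(−πζ/√(1−ζ²)) = 11%, ζ = −ln(0.11)/√(π²+ln²(0.11)) = 0.5749.
Characteristic equation s² + 2.2s + 2.7K_p = 0 gives ζ = 2.2/(2√(2.7K_p)).
Setting ζ = 0.5749: √(2.7K_p) = 2.2/(2·0.5749) = 1.913, so K_p = 3.661/2.7 = 1.36.

K_p = 1.36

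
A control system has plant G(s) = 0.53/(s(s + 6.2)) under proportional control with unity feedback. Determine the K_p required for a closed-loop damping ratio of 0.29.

Closed-loop characteristic equation: s² + 6.2s + K_p·0.53 = 0.
So ω_n = √(0.53K_p) and 2ζω_n = 6.2, giving ζ = 6.2/(2√(0.53K_p)).
Setting ζ = 0.29: √(0.53K_p) = 6.2/(2·0.29) = 10.69, so K_p = 114.3/0.53 = 216.

K_p = 216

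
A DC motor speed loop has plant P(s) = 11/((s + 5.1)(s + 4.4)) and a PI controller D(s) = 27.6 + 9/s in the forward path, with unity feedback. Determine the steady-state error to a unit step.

0

The open loop D(s)P(s) has a pole at the origin (type 1), so the static position error constant is infinite and e_ss = 1/(1+∞) = 0.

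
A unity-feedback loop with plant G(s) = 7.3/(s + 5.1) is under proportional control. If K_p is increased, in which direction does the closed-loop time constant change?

The closed-loop bandwidth 5.1+K_p·7.3 grows with K_p, so τ shrinks.

decrease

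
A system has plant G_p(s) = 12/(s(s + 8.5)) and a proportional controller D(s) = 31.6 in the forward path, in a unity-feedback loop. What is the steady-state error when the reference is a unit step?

The open loop D(s)G_p(s) has a pole at the origin (type 1), so the static position error constant is infinite and e_ss = 1/(1+∞) = 0.

0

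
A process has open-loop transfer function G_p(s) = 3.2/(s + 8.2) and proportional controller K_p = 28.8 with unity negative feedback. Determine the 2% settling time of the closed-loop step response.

Closed-loop transfer function: T(s) = K_p·G_p(s)/(1 + K_p·G_p(s)) = 92.16/(s + 8.2 + 92.16) = 92.16/(s + 100.4).
Time constant τ = 1/100.4 = 0.009964 s, so the 2% settling time is about 4τ = 0.0399 s.

T_s ≈ 0.0399 s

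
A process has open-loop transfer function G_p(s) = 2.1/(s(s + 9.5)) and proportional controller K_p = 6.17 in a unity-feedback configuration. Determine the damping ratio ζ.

ζ = 1.32

1 + K_p·G_p(s) = 0 gives s² + 9.5s + 12.96 = 0.
Matching s² + 2ζω_n s + ω_n²: ω_n = √12.96 = 3.6 rad/s and 2ζω_n = 9.5, so ζ = 9.5/(2·3.6) = 1.32.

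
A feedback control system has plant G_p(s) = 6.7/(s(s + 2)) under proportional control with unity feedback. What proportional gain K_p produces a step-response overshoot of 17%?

K_p = 0.618

From %OS = 100·exp(−πζ/√(1−ζ²)) = 17%, ζ = −ln(0.17)/√(π²+ln²(0.17)) = 0.4913.
Characteristic equation s² + 2s + 6.7K_p = 0 gives ζ = 2/(2√(6.7K_p)).
Setting ζ = 0.4913: √(6.7K_p) = 2/(2·0.4913) = 2.036, so K_p = 4.143/6.7 = 0.618.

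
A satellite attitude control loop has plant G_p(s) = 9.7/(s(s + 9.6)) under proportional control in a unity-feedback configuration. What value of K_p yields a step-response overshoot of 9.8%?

K_p = 6.72

From %OS = 100·exp(−πζ/√(1−ζ²)) = 9.8%, ζ = −ln(0.098)/√(π²+ln²(0.098)) = 0.5945.
Characteristic equation s² + 9.6s + 9.7K_p = 0 gives ζ = 9.6/(2√(9.7K_p)).
Setting ζ = 0.5945: √(9.7K_p) = 9.6/(2·0.5945) = 8.074, so K_p = 65.19/9.7 = 6.72.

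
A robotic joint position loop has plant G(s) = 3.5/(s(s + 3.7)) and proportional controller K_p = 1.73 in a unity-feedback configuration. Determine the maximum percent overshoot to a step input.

Closed-loop characteristic equation: s² + 3.7s + 6.055 = 0, so ω_n = 2.461 rad/s and ζ = 3.7/(2·2.461) = 0.7518.
%OS = 100·exp(−πζ/√(1−ζ²)) = 100·exp(−π·0.7518/√0.4348) = 2.78%.

2.78%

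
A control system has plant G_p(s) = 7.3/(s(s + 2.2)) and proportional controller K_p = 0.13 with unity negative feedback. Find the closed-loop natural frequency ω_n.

1 + K_p·G_p(s) = 0 gives s² + 2.2s + 0.949 = 0.
So ω_n² = 0.949 ⇒ ω_n = 0.9742 rad/s, and ζ = 2.2/(2ω_n) = 1.13.

ω_n = 0.974 rad/s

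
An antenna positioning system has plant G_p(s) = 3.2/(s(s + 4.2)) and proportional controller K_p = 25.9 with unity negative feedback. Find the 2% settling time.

T_s ≈ 1.9 s

Closed-loop characteristic equation: s² + 4.2s + 82.88 = 0, so ω_n = 9.104 rad/s and ζ = 4.2/(2·9.104) = 0.2307.
2% settling time T_s ≈ 4/(ζω_n) = 4/2.1 = 1.9 s.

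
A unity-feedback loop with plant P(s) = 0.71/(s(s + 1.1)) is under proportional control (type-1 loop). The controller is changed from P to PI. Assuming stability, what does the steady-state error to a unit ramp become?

0

The integrator raises the loop to type 2, so K_v → ∞ and e_ss to a ramp is zero.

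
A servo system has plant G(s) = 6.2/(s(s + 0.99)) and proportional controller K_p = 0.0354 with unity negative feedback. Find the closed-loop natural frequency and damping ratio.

ω_n = 0.468 rad/s, ζ = 1.06

With unity feedback the closed-loop characteristic equation is s² + 0.99s + 0.0354·6.2 = s² + 0.99s + 0.2195 = 0.
Matching s² + 2ζω_n s + ω_n²: ω_n = √0.2195 = 0.4685 rad/s and 2ζω_n = 0.99, so ζ = 0.99/(2·0.4685) = 1.06.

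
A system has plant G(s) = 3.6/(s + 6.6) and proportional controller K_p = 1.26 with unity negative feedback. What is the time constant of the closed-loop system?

Closed-loop transfer function: T(s) = K_p·G(s)/(1 + K_p·G(s)) = 4.536/(s + 6.6 + 4.536) = 4.536/(s + 11.14).
Time constant τ = 1/11.14 = 0.0898 s.

τ = 0.0898 s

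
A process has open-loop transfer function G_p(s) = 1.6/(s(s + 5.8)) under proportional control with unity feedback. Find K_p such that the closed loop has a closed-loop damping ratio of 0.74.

Closed-loop characteristic equation: s² + 5.8s + K_p·1.6 = 0.
So ω_n = √(1.6K_p) and 2ζω_n = 5.8, giving ζ = 5.8/(2√(1.6K_p)).
Setting ζ = 0.74: √(1.6K_p) = 5.8/(2·0.74) = 3.919, so K_p = 15.36/1.6 = 9.6.

K_p = 9.6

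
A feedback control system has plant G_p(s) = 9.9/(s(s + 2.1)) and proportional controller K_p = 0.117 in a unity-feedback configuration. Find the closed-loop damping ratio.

ζ = 0.976

1 + K_p·G_p(s) = 0 gives s² + 2.1s + 1.158 = 0.
So ω_n² = 1.158 ⇒ ω_n = 1.076 rad/s, and ζ = 2.1/(2ω_n) = 0.976.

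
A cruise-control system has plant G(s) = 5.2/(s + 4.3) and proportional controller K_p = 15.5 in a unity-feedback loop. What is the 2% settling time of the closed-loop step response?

Closed-loop transfer function: T(s) = K_p·G(s)/(1 + K_p·G(s)) = 80.6/(s + 4.3 + 80.6) = 80.6/(s + 84.9).
Time constant τ = 1/84.9 = 0.01178 s, so the 2% settling time is about 4τ = 0.0471 s.

T_s ≈ 0.0471 s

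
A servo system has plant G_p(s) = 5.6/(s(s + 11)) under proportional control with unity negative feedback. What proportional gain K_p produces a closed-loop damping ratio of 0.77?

K_p = 9.11

Closed-loop characteristic equation: s² + 11s + K_p·5.6 = 0.
So ω_n = √(5.6K_p) and 2ζω_n = 11, giving ζ = 11/(2√(5.6K_p)).
Setting ζ = 0.77: √(5.6K_p) = 11/(2·0.77) = 7.143, so K_p = 51.02/5.6 = 9.11.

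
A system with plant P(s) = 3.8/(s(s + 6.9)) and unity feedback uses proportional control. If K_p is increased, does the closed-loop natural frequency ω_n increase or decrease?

increase

ω_n = √(3.8·K_p), which grows with K_p.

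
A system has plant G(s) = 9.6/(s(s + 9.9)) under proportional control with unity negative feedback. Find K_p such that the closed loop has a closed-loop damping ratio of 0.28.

K_p = 32.6

Closed-loop characteristic equation: s² + 9.9s + K_p·9.6 = 0.
So ω_n = √(9.6K_p) and 2ζω_n = 9.9, giving ζ = 9.9/(2√(9.6K_p)).
Setting ζ = 0.28: √(9.6K_p) = 9.9/(2·0.28) = 17.68, so K_p = 312.5/9.6 = 32.6.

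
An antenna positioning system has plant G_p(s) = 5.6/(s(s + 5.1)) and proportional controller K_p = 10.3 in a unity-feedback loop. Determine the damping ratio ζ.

ζ = 0.336

The closed-loop denominator is s(s+5.1) + 10.3·5.6 = s² + 5.1s + 57.68.
So ω_n² = 57.68 ⇒ ω_n = 7.595 rad/s, and ζ = 5.1/(2ω_n) = 0.336.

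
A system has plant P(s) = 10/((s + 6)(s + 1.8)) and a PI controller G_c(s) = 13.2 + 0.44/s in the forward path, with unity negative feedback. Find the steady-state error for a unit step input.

The open loop G_c(s)P(s) has a pole at the origin (type 1), so the static position error constant is infinite and e_ss = 1/(1+∞) = 0.

0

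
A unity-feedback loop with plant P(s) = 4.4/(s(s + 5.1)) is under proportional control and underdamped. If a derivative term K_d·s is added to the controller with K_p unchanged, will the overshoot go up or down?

decrease

The derivative term adds K·K_d to the s-coefficient of the characteristic equation, raising 2ζω_n while ω_n is unchanged; ζ increases, so overshoot decreases.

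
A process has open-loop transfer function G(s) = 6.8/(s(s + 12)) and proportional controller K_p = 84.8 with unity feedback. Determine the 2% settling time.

Closed-loop characteristic equation: s² + 12s + 576.6 = 0, so ω_n = 24.01 rad/s and ζ = 12/(2·24.01) = 0.2499.
2% settling time T_s ≈ 4/(ζω_n) = 4/6 = 0.667 s.

T_s ≈ 0.667 s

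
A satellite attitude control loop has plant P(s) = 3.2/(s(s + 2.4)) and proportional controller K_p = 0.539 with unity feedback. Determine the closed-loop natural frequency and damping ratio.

The closed-loop denominator is s(s+2.4) + 0.539·3.2 = s² + 2.4s + 1.725.
Matching s² + 2ζω_n s + ω_n²: ω_n = √1.725 = 1.313 rad/s and 2ζω_n = 2.4, so ζ = 2.4/(2·1.313) = 0.914.

ω_n = 1.31 rad/s, ζ = 0.914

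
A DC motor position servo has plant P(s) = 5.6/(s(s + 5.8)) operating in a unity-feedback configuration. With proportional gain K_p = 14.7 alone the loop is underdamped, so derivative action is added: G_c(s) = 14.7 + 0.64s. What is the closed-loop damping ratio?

Forward path: (14.7 + 0.64s)·5.6/(s(s+5.8)). The closed-loop characteristic equation is s² + (5.8 + 5.6·0.64)s + 5.6·14.7 = 0.
That is s² + 9.384s + 82.32 = 0, so ω_n = 9.073 rad/s and ζ = 9.384/(2·9.073) = 0.5171.

ζ = 0.517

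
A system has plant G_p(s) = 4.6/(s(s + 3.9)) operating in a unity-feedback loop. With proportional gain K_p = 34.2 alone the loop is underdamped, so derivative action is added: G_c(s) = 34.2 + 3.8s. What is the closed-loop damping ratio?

ζ = 0.852

Forward path: (34.2 + 3.8s)·4.6/(s(s+3.9)). The closed-loop characteristic equation is s² + (3.9 + 4.6·3.8)s + 4.6·34.2 = 0.
That is s² + 21.38s + 157.3 = 0, so ω_n = 12.54 rad/s and ζ = 21.38/(2·12.54) = 0.8523.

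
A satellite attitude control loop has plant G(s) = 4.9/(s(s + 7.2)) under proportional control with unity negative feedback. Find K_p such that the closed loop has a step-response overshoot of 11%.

From %OS = 100·exp(−πζ/√(1−ζ²)) = 11%, ζ = −ln(0.11)/√(π²+ln²(0.11)) = 0.5749.
Characteristic equation s² + 7.2s + 4.9K_p = 0 gives ζ = 7.2/(2√(4.9K_p)).
Setting ζ = 0.5749: √(4.9K_p) = 7.2/(2·0.5749) = 6.262, so K_p = 39.21/4.9 = 8.

K_p = 8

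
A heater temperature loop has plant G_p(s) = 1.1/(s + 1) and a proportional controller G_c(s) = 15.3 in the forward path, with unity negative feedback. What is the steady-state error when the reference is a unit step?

0.0561

The loop is type 0. Static position error constant K_pos = G_c(0)·G_p(0) = 15.3·1.1 = 16.83.
Steady-state error to a unit step: e_ss = 1/(1+K_pos) = 1/17.83 = 0.0561.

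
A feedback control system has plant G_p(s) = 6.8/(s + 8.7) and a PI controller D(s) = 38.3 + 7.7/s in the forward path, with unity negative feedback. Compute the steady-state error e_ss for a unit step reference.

The open loop D(s)G_p(s) has a pole at the origin (type 1), so the static position error constant is infinite and e_ss = 1/(1+∞) = 0.

0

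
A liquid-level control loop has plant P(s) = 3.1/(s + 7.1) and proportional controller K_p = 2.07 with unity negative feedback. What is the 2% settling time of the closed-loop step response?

T_s ≈ 0.296 s

Closed-loop transfer function: T(s) = K_p·P(s)/(1 + K_p·P(s)) = 6.417/(s + 7.1 + 6.417) = 6.417/(s + 13.52).
Time constant τ = 1/13.52 = 0.07398 s, so the 2% settling time is about 4τ = 0.296 s.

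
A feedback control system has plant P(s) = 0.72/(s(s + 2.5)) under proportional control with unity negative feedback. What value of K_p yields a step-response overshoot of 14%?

K_p = 7.71

From %OS = 100·exp(−πζ/√(1−ζ²)) = 14%, ζ = −ln(0.14)/√(π²+ln²(0.14)) = 0.5305.
Characteristic equation s² + 2.5s + 0.72K_p = 0 gives ζ = 2.5/(2√(0.72K_p)).
Setting ζ = 0.5305: √(0.72K_p) = 2.5/(2·0.5305) = 2.356, so K_p = 5.552/0.72 = 7.71.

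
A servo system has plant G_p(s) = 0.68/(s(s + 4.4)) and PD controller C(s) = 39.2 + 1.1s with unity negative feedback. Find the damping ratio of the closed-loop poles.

Forward path: (39.2 + 1.1s)·0.68/(s(s+4.4)). The closed-loop characteristic equation is s² + (4.4 + 0.68·1.1)s + 0.68·39.2 = 0.
That is s² + 5.148s + 26.66 = 0, so ω_n = 5.163 rad/s and ζ = 5.148/(2·5.163) = 0.4986.

ζ = 0.499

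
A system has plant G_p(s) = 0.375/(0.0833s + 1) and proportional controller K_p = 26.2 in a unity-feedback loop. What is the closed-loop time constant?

τ = 0.0077 s

Closed loop: T(s) = K_p·G_p/(1+K_p·G_p) = 9.825/(0.0833s + 1 + 9.825), with pole at s = −(1 + 9.825)/0.0833 = −130.
Closed-loop time constant τ = 1/130 = 0.0077 s.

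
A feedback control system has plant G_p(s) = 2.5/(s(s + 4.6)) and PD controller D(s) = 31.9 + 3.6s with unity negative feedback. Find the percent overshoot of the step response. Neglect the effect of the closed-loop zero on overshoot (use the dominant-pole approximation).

Forward path: (31.9 + 3.6s)·2.5/(s(s+4.6)). The closed-loop characteristic equation is s² + (4.6 + 2.5·3.6)s + 2.5·31.9 = 0.
That is s² + 13.6s + 79.75 = 0, so ω_n = 8.93 rad/s and ζ = 13.6/(2·8.93) = 0.7615.
%OS = 100·exp(−πζ/√(1−ζ²)) = 2.5%.

2.5%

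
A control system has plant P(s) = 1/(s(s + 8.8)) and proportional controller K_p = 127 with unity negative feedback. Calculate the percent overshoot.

Closed-loop characteristic equation: s² + 8.8s + 127 = 0, so ω_n = 11.27 rad/s and ζ = 8.8/(2·11.27) = 0.3904.
%OS = 100·exp(−πζ/√(1−ζ²)) = 100·exp(−π·0.3904/√0.8476) = 26.4%.

26.4%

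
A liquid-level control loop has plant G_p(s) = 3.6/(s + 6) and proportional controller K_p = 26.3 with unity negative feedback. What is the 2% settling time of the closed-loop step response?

T_s ≈ 0.0397 s

Closed-loop transfer function: T(s) = K_p·G_p(s)/(1 + K_p·G_p(s)) = 94.68/(s + 6 + 94.68) = 94.68/(s + 100.7).
Time constant τ = 1/100.7 = 0.009932 s, so the 2% settling time is about 4τ = 0.0397 s.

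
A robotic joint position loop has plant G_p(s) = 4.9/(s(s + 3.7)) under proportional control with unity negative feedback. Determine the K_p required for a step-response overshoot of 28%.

From %OS = 100·exp(−πζ/√(1−ζ²)) = 28%, ζ = −ln(0.28)/√(π²+ln²(0.28)) = 0.3755.
Characteristic equation s² + 3.7s + 4.9K_p = 0 gives ζ = 3.7/(2√(4.9K_p)).
Setting ζ = 0.3755: √(4.9K_p) = 3.7/(2·0.3755) = 4.926, so K_p = 24.27/4.9 = 4.95.

K_p = 4.95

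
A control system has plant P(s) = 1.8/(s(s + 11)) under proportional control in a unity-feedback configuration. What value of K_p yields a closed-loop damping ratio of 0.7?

K_p = 34.3

Closed-loop characteristic equation: s² + 11s + K_p·1.8 = 0.
So ω_n = √(1.8K_p) and 2ζω_n = 11, giving ζ = 11/(2√(1.8K_p)).
Setting ζ = 0.7: √(1.8K_p) = 11/(2·0.7) = 7.857, so K_p = 61.73/1.8 = 34.3.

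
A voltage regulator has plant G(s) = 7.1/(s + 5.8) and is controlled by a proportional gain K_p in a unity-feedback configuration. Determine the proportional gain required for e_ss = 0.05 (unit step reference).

K_p = 15.5

The loop is type 0, so e_ss(step) = 1/(1 + K_pos) with K_pos = K_p·G(0).
G(0) = 1.224. Require 1/(1 + K_p·1.224) = 0.05, so 1 + 1.224·K_p = 20.
K_p = (20 − 1)/1.224 = 15.5.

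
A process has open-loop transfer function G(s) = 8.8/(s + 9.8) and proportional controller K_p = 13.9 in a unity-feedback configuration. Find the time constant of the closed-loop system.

τ = 0.00757 s

Closed-loop transfer function: T(s) = K_p·G(s)/(1 + K_p·G(s)) = 122.3/(s + 9.8 + 122.3) = 122.3/(s + 132.1).
Time constant τ = 1/132.1 = 0.00757 s.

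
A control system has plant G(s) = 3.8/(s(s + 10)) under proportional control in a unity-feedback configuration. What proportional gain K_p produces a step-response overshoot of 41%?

K_p = 88.3

From %OS = 100·exp(−πζ/√(1−ζ²)) = 41%, ζ = −ln(0.41)/√(π²+ln²(0.41)) = 0.273.
Characteristic equation s² + 10s + 3.8K_p = 0 gives ζ = 10/(2√(3.8K_p)).
Setting ζ = 0.273: √(3.8K_p) = 10/(2·0.273) = 18.31, so K_p = 335.4/3.8 = 88.3.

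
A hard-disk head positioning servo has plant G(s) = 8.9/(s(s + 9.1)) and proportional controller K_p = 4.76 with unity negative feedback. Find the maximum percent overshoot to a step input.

The closed-loop denominator s² + 9.1s + 42.36 gives ω_n = √42.36 = 6.509 and ζ = 9.1/(2ω_n) = 0.6991.
%OS = 100·exp(−πζ/√(1−ζ²)) = 100·exp(−π·0.6991/√0.5113) = 4.64%.

4.64%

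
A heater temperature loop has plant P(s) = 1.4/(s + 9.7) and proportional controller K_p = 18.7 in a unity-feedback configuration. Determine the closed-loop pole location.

s = -35.88

Closed-loop transfer function: T(s) = K_p·P(s)/(1 + K_p·P(s)) = 26.18/(s + 9.7 + 26.18) = 26.18/(s + 35.88).
The closed-loop pole is at s = −35.88.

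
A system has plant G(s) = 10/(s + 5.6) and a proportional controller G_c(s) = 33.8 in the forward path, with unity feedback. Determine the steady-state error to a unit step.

The loop is type 0. Static position error constant K_pos = G_c(0)·G(0) = 33.8·1.786 = 60.36.
Steady-state error to a unit step: e_ss = 1/(1+K_pos) = 1/61.36 = 0.0163.

0.0163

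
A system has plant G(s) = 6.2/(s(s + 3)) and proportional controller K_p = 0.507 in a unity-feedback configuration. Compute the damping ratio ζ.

ζ = 0.846

1 + K_p·G(s) = 0 gives s² + 3s + 3.143 = 0.
So ω_n² = 3.143 ⇒ ω_n = 1.773 rad/s, and ζ = 3/(2ω_n) = 0.846.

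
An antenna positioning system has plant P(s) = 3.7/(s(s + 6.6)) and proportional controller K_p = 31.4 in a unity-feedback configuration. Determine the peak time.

T_p = 0.306 s

Closed-loop characteristic equation: s² + 6.6s + 116.2 = 0, so ω_n = 10.78 rad/s and ζ = 6.6/(2·10.78) = 0.3062.
Damped frequency ω_d = ω_n√(1−ζ²) = 10.26 rad/s, so peak time T_p = π/ω_d = 0.306 s.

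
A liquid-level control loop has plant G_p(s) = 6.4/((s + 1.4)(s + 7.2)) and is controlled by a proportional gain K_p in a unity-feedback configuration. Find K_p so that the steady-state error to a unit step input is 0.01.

Steady-state error for a unit step on this type-0 loop is 1/(1 + K_p·G_p(0)).
G_p(0) = 0.6349. Require 1/(1 + K_p·0.6349) = 0.01, so 1 + 0.6349·K_p = 100.
K_p = (100 − 1)/0.6349 = 156.

K_p = 156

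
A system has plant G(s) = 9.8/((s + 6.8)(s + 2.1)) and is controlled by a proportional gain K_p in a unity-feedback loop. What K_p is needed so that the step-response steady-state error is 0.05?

K_p = 27.7

For a type-0 loop with proportional control, e_ss = 1/(1 + K_p·G(0)).
G(0) = 0.6863. Require 1/(1 + K_p·0.6863) = 0.05, so 1 + 0.6863·K_p = 20.
K_p = (20 − 1)/0.6863 = 27.7.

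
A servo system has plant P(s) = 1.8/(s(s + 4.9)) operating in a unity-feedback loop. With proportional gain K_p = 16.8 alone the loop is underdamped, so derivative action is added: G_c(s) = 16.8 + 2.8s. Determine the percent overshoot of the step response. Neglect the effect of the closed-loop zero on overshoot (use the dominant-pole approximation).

0.131%

Forward path: (16.8 + 2.8s)·1.8/(s(s+4.9)). The closed-loop characteristic equation is s² + (4.9 + 1.8·2.8)s + 1.8·16.8 = 0.
That is s² + 9.94s + 30.24 = 0, so ω_n = 5.499 rad/s and ζ = 9.94/(2·5.499) = 0.9038.
%OS = 100·exp(−πζ/√(1−ζ²)) = 0.131%.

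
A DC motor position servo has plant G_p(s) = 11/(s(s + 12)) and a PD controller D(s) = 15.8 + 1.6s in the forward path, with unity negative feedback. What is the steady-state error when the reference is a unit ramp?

0.069

The loop has one pole at the origin (type 1). Velocity error constant K_v = lim_{s→0} s·D(s)G_p(s) = 15.8·11/12 = 14.48.
Steady-state error to a unit ramp: e_ss = 1/K_v = 0.069.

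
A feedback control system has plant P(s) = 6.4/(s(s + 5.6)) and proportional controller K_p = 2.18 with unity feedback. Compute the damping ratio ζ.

ζ = 0.75

With unity feedback the closed-loop characteristic equation is s² + 5.6s + 2.18·6.4 = s² + 5.6s + 13.95 = 0.
So ω_n² = 13.95 ⇒ ω_n = 3.735 rad/s, and ζ = 5.6/(2ω_n) = 0.75.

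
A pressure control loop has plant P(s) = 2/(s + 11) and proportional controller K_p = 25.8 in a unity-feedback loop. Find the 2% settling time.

Closed-loop transfer function: T(s) = K_p·P(s)/(1 + K_p·P(s)) = 51.6/(s + 11 + 51.6) = 51.6/(s + 62.6).
Time constant τ = 1/62.6 = 0.01597 s, so the 2% settling time is about 4τ = 0.0639 s.

T_s ≈ 0.0639 s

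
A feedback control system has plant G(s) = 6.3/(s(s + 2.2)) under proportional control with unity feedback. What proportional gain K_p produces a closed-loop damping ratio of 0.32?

Closed-loop characteristic equation: s² + 2.2s + K_p·6.3 = 0.
So ω_n = √(6.3K_p) and 2ζω_n = 2.2, giving ζ = 2.2/(2√(6.3K_p)).
Setting ζ = 0.32: √(6.3K_p) = 2.2/(2·0.32) = 3.438, so K_p = 11.82/6.3 = 1.88.

K_p = 1.88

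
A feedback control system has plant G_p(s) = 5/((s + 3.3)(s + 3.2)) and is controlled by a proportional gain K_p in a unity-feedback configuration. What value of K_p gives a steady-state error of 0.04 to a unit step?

The loop is type 0, so e_ss(step) = 1/(1 + K_pos) with K_pos = K_p·G_p(0).
G_p(0) = 0.4735. Require 1/(1 + K_p·0.4735) = 0.04, so 1 + 0.4735·K_p = 25.
K_p = (25 − 1)/0.4735 = 50.7.

K_p = 50.7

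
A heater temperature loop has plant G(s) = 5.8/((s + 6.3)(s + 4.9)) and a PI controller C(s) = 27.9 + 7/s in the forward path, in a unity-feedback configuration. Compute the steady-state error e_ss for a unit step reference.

0

The open loop C(s)G(s) has a pole at the origin (type 1), so the static position error constant is infinite and e_ss = 1/(1+∞) = 0.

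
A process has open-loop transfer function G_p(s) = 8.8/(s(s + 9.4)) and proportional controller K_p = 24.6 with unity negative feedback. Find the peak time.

Closed-loop characteristic equation: s² + 9.4s + 216.5 = 0, so ω_n = 14.71 rad/s and ζ = 9.4/(2·14.71) = 0.3194.
Damped frequency ω_d = ω_n√(1−ζ²) = 13.94 rad/s, so peak time T_p = π/ω_d = 0.225 s.

T_p = 0.225 s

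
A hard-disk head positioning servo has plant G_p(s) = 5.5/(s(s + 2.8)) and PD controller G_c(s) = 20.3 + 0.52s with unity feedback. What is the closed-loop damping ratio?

ζ = 0.268

Forward path: (20.3 + 0.52s)·5.5/(s(s+2.8)). The closed-loop characteristic equation is s² + (2.8 + 5.5·0.52)s + 5.5·20.3 = 0.
That is s² + 5.66s + 111.7 = 0, so ω_n = 10.57 rad/s and ζ = 5.66/(2·10.57) = 0.2678.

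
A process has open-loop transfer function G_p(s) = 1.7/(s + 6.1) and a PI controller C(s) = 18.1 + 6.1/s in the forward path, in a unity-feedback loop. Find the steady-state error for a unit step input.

The open loop C(s)G_p(s) has a pole at the origin (type 1), so the static position error constant is infinite and e_ss = 1/(1+∞) = 0.

0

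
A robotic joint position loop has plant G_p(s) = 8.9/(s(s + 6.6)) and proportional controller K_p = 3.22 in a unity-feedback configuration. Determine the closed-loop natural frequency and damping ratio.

1 + K_p·G_p(s) = 0 gives s² + 6.6s + 28.66 = 0.
Matching s² + 2ζω_n s + ω_n²: ω_n = √28.66 = 5.353 rad/s and 2ζω_n = 6.6, so ζ = 6.6/(2·5.353) = 0.616.

ω_n = 5.35 rad/s, ζ = 0.616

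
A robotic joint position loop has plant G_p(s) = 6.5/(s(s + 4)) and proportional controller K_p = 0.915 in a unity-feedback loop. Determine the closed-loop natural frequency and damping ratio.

ω_n = 2.44 rad/s, ζ = 0.82

The closed-loop denominator is s(s+4) + 0.915·6.5 = s² + 4s + 5.947.
Matching s² + 2ζω_n s + ω_n²: ω_n = √5.947 = 2.439 rad/s and 2ζω_n = 4, so ζ = 4/(2·2.439) = 0.82.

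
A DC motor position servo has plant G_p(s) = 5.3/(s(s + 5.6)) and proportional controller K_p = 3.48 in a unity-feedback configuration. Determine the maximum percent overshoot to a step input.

6.71%

The closed-loop denominator s² + 5.6s + 18.44 gives ω_n = √18.44 = 4.295 and ζ = 5.6/(2ω_n) = 0.652.
%OS = 100·exp(−πζ/√(1−ζ²)) = 100·exp(−π·0.652/√0.5749) = 6.71%.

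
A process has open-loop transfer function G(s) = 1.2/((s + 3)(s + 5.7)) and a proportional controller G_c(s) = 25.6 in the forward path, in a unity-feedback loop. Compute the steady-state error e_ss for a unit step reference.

The loop is type 0. Static position error constant K_pos = G_c(0)·G(0) = 25.6·0.07018 = 1.796.
Steady-state error to a unit step: e_ss = 1/(1+K_pos) = 1/2.796 = 0.358.

0.358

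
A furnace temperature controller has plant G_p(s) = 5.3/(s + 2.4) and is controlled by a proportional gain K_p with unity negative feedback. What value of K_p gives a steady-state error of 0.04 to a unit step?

K_p = 10.9

Steady-state error for a unit step on this type-0 loop is 1/(1 + K_p·G_p(0)).
G_p(0) = 2.208. Require 1/(1 + K_p·2.208) = 0.04, so 1 + 2.208·K_p = 25.
K_p = (25 − 1)/2.208 = 10.9.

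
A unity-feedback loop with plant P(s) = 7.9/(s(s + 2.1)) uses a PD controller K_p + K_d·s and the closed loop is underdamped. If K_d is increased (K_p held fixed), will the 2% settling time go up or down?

Characteristic equation s² + (2.1 + 7.9K_d)s + 7.9K_p = 0: raising K_d increases ζω_n = (2.1+7.9K_d)/2 while the loop stays underdamped, so T_s ≈ 4/(ζω_n) decreases.

decrease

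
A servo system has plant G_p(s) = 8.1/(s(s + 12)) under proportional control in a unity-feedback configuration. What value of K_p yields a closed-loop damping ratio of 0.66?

Closed-loop characteristic equation: s² + 12s + K_p·8.1 = 0.
So ω_n = √(8.1K_p) and 2ζω_n = 12, giving ζ = 12/(2√(8.1K_p)).
Setting ζ = 0.66: √(8.1K_p) = 12/(2·0.66) = 9.091, so K_p = 82.64/8.1 = 10.2.

K_p = 10.2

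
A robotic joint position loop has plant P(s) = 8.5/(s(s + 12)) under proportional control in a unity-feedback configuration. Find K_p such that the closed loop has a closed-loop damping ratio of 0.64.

K_p = 10.3

Closed-loop characteristic equation: s² + 12s + K_p·8.5 = 0.
So ω_n = √(8.5K_p) and 2ζω_n = 12, giving ζ = 12/(2√(8.5K_p)).
Setting ζ = 0.64: √(8.5K_p) = 12/(2·0.64) = 9.375, so K_p = 87.89/8.5 = 10.3.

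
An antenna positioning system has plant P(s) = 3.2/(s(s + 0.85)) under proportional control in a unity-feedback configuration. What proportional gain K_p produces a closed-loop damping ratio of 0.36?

K_p = 0.436

Closed-loop characteristic equation: s² + 0.85s + K_p·3.2 = 0.
So ω_n = √(3.2K_p) and 2ζω_n = 0.85, giving ζ = 0.85/(2√(3.2K_p)).
Setting ζ = 0.36: √(3.2K_p) = 0.85/(2·0.36) = 1.181, so K_p = 1.394/3.2 = 0.436.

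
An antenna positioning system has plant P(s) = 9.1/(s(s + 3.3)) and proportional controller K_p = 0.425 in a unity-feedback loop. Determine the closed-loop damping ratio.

ζ = 0.839

The closed-loop denominator is s(s+3.3) + 0.425·9.1 = s² + 3.3s + 3.867.
So ω_n² = 3.867 ⇒ ω_n = 1.967 rad/s, and ζ = 3.3/(2ω_n) = 0.839.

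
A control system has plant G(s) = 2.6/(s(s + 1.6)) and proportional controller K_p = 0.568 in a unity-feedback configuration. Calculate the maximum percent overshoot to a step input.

The closed-loop denominator s² + 1.6s + 1.477 gives ω_n = √1.477 = 1.215 and ζ = 1.6/(2ω_n) = 0.6583.
%OS = 100·exp(−πζ/√(1−ζ²)) = 100·exp(−π·0.6583/√0.5666) = 6.41%.

6.41%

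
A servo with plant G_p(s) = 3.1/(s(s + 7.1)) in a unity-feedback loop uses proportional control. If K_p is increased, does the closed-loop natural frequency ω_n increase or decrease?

ω_n = √(3.1·K_p), which grows with K_p.

increase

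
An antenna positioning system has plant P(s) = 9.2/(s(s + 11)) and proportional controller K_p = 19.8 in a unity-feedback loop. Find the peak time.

T_p = 0.255 s

Closed-loop characteristic equation: s² + 11s + 182.2 = 0, so ω_n = 13.5 rad/s and ζ = 11/(2·13.5) = 0.4075.
Damped frequency ω_d = ω_n√(1−ζ²) = 12.33 rad/s, so peak time T_p = π/ω_d = 0.255 s.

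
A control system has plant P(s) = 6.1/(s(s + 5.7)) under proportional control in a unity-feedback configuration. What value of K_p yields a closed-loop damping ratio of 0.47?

Closed-loop characteristic equation: s² + 5.7s + K_p·6.1 = 0.
So ω_n = √(6.1K_p) and 2ζω_n = 5.7, giving ζ = 5.7/(2√(6.1K_p)).
Setting ζ = 0.47: √(6.1K_p) = 5.7/(2·0.47) = 6.064, so K_p = 36.77/6.1 = 6.03.

K_p = 6.03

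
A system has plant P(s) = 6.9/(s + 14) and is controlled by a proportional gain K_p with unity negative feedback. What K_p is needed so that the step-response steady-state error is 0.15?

K_p = 11.5

The loop is type 0, so e_ss(step) = 1/(1 + K_pos) with K_pos = K_p·P(0).
P(0) = 0.4929. Require 1/(1 + K_p·0.4929) = 0.15, so 1 + 0.4929·K_p = 6.667.
K_p = (6.667 − 1)/0.4929 = 11.5.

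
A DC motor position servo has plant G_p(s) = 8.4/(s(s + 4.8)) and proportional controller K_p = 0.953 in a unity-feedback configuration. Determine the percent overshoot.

0.653%

The closed-loop denominator s² + 4.8s + 8.005 gives ω_n = √8.005 = 2.829 and ζ = 4.8/(2ω_n) = 0.8483.
%OS = 100·exp(−πζ/√(1−ζ²)) = 100·exp(−π·0.8483/√0.2805) = 0.653%.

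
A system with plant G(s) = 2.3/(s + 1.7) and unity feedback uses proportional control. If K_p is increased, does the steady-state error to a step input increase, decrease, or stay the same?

decrease

The position error constant K_pos = K_p·G(0) grows with K_p, and e_ss = 1/(1+K_pos) falls.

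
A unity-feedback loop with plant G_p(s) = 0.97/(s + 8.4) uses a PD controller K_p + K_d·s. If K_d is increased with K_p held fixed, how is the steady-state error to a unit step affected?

unchanged

At s = 0 the derivative term contributes nothing: C(0) = K_p regardless of K_d, so K_pos = K_p·G_p(0) and e_ss are unchanged.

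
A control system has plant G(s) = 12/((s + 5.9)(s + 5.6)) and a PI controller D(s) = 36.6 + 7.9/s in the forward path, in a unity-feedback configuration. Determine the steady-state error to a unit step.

The open loop D(s)G(s) has a pole at the origin (type 1), so the static position error constant is infinite and e_ss = 1/(1+∞) = 0.

0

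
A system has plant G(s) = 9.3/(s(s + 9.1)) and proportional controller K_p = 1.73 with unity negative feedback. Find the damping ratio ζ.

With unity feedback the closed-loop characteristic equation is s² + 9.1s + 1.73·9.3 = s² + 9.1s + 16.09 = 0.
Matching s² + 2ζω_n s + ω_n²: ω_n = √16.09 = 4.011 rad/s and 2ζω_n = 9.1, so ζ = 9.1/(2·4.011) = 1.13.

ζ = 1.13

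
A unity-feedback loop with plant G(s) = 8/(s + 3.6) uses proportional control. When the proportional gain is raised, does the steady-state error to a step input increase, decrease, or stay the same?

decrease

e_ss = 1/(1 + K_p·G(0)); a larger K_p raises the denominator, so e_ss decreases.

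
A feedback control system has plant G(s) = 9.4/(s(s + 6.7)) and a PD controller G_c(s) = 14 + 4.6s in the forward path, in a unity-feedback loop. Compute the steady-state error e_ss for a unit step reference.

The open loop G_c(s)G(s) has a pole at the origin (type 1), so the static position error constant is infinite and e_ss = 1/(1+∞) = 0.

0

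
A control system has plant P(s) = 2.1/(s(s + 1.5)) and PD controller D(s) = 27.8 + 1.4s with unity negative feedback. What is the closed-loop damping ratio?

Forward path: (27.8 + 1.4s)·2.1/(s(s+1.5)). The closed-loop characteristic equation is s² + (1.5 + 2.1·1.4)s + 2.1·27.8 = 0.
That is s² + 4.44s + 58.38 = 0, so ω_n = 7.641 rad/s and ζ = 4.44/(2·7.641) = 0.2906.

ζ = 0.291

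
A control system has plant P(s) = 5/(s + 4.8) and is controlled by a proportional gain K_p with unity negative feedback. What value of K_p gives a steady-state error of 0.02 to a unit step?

For a type-0 loop with proportional control, e_ss = 1/(1 + K_p·P(0)).
P(0) = 1.042. Require 1/(1 + K_p·1.042) = 0.02, so 1 + 1.042·K_p = 50.
K_p = (50 − 1)/1.042 = 47.

K_p = 47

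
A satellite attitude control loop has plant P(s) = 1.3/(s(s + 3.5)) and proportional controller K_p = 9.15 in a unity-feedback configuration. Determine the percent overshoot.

15.7%

Closed-loop characteristic equation: s² + 3.5s + 11.9 = 0, so ω_n = 3.449 rad/s and ζ = 3.5/(2·3.449) = 0.5074.
%OS = 100·exp(−πζ/√(1−ζ²)) = 100·exp(−π·0.5074/√0.7425) = 15.7%.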